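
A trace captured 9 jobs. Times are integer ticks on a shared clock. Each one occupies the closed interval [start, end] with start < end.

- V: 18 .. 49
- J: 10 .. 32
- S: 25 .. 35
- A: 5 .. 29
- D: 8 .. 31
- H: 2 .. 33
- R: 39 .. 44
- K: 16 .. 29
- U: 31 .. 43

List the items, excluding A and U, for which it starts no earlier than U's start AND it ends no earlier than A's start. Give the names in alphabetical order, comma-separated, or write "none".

Conditions: its start is no earlier than U's start (X.start >= 31) AND its end is no earlier than A's start (X.end >= 5).
D: start 8 >= 31? ✗; end 31 >= 5? ✓ → no.
H: start 2 >= 31? ✗; end 33 >= 5? ✓ → no.
J: start 10 >= 31? ✗; end 32 >= 5? ✓ → no.
K: start 16 >= 31? ✗; end 29 >= 5? ✓ → no.
R: start 39 >= 31? ✓; end 44 >= 5? ✓ → yes.
S: start 25 >= 31? ✗; end 35 >= 5? ✓ → no.
V: start 18 >= 31? ✗; end 49 >= 5? ✓ → no.
Result: R.

R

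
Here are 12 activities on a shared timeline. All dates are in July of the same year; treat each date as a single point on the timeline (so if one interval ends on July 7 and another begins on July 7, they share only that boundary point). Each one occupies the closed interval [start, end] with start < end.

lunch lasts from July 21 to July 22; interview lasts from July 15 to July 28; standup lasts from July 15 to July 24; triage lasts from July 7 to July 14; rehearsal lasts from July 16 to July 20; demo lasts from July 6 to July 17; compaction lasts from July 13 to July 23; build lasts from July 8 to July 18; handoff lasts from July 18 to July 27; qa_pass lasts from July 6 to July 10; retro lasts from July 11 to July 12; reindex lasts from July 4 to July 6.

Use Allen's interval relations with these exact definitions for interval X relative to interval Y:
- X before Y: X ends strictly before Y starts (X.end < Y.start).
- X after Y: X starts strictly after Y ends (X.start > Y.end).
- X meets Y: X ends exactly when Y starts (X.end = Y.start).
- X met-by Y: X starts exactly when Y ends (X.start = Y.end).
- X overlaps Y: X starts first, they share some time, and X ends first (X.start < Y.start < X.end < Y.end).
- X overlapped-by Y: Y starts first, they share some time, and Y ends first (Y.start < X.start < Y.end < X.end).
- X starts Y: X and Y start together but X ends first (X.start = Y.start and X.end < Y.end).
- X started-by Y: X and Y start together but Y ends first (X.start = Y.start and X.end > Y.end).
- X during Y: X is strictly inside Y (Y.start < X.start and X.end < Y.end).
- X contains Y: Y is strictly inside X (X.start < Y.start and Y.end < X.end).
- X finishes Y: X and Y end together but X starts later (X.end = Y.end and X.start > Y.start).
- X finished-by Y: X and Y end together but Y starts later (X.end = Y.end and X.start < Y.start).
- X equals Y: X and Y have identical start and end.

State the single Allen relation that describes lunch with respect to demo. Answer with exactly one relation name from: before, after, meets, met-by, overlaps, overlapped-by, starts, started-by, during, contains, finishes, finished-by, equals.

after

lunch = [July 21, July 22]; demo = [July 6, July 17].
Compare endpoints: lunch.start > demo.start, lunch.start > demo.end, lunch.end > demo.start, lunch.end > demo.end.
That pattern is 'after'.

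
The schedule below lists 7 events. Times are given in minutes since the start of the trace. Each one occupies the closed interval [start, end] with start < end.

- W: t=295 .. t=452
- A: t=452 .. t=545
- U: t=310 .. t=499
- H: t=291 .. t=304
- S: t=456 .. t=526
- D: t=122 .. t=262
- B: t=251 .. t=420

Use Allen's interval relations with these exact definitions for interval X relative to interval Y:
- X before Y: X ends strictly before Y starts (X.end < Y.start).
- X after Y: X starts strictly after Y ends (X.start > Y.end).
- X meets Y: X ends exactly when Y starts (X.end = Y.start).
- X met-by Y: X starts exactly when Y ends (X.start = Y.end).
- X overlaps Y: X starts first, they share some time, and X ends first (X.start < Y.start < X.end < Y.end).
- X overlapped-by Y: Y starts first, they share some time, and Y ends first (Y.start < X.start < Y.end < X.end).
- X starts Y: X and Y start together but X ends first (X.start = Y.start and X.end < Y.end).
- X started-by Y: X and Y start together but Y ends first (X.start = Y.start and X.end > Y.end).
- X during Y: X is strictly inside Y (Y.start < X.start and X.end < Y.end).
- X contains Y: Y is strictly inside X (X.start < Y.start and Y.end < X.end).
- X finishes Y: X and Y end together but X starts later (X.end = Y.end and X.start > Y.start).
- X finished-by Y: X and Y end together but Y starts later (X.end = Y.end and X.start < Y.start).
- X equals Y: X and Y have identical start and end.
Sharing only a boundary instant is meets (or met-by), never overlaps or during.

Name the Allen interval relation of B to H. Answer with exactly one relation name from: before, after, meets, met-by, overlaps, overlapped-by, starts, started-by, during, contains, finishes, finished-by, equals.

B = [t=251, t=420]; H = [t=291, t=304].
Compare endpoints: B.start < H.start, B.start < H.end, B.end > H.start, B.end > H.end.
That pattern is 'contains'.

contains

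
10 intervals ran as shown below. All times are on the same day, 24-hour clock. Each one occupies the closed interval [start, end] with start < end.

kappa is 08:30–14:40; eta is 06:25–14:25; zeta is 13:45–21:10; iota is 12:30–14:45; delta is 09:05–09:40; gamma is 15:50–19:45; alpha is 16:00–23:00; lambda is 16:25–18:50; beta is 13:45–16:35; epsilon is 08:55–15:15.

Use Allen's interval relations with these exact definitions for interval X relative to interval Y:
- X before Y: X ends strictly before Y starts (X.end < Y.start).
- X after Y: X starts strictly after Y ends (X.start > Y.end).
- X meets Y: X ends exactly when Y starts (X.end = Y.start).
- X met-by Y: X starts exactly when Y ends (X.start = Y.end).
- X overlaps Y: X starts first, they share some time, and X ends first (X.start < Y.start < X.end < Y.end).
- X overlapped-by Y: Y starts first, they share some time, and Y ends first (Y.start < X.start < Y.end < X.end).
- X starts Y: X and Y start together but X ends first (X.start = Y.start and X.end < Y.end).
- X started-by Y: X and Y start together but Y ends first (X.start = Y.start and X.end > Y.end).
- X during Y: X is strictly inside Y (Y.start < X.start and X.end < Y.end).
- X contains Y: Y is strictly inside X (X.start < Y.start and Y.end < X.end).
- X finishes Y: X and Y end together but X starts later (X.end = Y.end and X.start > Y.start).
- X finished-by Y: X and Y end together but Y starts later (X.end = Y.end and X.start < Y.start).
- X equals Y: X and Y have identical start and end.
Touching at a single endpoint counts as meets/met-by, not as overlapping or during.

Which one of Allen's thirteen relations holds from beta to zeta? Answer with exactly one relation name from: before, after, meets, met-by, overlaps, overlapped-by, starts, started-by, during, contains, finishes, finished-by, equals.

beta = [13:45, 16:35]; zeta = [13:45, 21:10].
Compare endpoints: beta.start = zeta.start, beta.start < zeta.end, beta.end > zeta.start, beta.end < zeta.end.
That pattern is 'starts'.

starts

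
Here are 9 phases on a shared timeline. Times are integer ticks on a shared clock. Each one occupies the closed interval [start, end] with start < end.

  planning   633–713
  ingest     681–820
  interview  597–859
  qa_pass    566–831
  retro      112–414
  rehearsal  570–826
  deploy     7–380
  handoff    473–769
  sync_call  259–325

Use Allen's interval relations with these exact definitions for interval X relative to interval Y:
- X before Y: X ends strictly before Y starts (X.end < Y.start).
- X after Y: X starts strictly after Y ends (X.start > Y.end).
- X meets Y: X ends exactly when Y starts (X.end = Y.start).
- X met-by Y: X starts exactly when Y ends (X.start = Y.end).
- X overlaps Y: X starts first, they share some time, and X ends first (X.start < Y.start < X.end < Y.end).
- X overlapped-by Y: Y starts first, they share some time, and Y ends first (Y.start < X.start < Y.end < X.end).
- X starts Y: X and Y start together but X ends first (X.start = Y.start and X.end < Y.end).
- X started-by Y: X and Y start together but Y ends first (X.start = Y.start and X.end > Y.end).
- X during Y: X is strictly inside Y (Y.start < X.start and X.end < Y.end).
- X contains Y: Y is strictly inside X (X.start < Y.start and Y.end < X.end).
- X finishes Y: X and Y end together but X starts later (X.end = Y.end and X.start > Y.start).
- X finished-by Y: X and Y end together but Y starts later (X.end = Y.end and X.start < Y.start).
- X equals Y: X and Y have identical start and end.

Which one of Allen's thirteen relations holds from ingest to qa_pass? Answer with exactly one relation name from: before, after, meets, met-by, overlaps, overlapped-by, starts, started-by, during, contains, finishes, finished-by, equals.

ingest = [681, 820]; qa_pass = [566, 831].
Compare endpoints: ingest.start > qa_pass.start, ingest.start < qa_pass.end, ingest.end > qa_pass.start, ingest.end < qa_pass.end.
That pattern is 'during'.

during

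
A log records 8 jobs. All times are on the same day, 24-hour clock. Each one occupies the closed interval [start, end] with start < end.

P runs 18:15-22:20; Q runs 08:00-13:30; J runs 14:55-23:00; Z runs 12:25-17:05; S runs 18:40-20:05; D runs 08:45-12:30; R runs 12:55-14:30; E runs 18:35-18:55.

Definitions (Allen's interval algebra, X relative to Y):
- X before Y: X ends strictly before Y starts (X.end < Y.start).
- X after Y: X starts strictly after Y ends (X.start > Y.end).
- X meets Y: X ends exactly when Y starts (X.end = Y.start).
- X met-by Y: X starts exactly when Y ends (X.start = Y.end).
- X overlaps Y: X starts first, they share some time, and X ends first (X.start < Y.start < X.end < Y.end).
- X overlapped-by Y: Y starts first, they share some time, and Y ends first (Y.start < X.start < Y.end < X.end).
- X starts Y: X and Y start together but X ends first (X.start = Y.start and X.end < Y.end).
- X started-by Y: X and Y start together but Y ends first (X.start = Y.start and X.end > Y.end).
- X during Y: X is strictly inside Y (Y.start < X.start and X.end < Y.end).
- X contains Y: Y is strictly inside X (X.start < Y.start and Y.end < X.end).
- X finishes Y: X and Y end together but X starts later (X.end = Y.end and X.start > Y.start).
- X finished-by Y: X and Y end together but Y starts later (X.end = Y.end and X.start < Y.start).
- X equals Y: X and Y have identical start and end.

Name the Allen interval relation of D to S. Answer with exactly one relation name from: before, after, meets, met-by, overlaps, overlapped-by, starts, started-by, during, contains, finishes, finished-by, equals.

before

D = [08:45, 12:30]; S = [18:40, 20:05].
Compare endpoints: D.start < S.start, D.start < S.end, D.end < S.start, D.end < S.end.
That pattern is 'before'.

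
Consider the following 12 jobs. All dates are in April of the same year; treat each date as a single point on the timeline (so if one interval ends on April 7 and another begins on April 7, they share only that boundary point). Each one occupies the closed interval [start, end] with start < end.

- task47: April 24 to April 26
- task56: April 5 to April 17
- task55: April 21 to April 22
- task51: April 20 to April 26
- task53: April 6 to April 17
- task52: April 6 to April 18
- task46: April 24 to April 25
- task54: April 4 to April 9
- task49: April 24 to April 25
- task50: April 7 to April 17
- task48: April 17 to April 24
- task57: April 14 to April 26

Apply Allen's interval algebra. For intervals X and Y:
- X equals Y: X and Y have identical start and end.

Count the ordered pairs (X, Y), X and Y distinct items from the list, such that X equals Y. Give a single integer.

2

Checking all 132 ordered pairs for relation 'equals'; matching pairs in alphabetical order:
(task46, task49): task46 equals task49 ✓
(task49, task46): task49 equals task46 ✓
Count: 2.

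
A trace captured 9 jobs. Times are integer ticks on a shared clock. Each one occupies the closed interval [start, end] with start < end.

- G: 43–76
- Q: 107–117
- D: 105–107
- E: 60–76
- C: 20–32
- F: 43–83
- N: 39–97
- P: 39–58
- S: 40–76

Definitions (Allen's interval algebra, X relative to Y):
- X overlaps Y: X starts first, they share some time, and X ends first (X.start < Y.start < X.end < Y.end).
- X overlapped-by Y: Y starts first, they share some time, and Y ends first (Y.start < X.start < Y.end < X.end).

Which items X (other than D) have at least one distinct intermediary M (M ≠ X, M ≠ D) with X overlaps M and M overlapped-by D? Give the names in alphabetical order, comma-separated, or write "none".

none

Target D = [105, 107].
Intermediaries M with M overlapped-by D: none.
Union: none.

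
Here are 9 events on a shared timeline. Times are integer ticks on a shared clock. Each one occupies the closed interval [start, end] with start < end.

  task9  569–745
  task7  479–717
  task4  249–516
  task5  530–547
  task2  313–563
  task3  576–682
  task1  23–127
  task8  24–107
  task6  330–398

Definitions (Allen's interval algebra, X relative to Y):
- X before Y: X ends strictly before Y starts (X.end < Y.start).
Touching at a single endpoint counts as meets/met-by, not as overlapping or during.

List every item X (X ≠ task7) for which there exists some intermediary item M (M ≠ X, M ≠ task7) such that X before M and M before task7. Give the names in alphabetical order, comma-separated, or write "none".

task1, task8

Target task7 = [479, 717].
Intermediaries M with M before task7: task1, task6, task8.
Via task1 — items with X before task1: none.
Via task6 — items with X before task6: task1, task8.
Via task8 — items with X before task8: none.
Union: task1, task8.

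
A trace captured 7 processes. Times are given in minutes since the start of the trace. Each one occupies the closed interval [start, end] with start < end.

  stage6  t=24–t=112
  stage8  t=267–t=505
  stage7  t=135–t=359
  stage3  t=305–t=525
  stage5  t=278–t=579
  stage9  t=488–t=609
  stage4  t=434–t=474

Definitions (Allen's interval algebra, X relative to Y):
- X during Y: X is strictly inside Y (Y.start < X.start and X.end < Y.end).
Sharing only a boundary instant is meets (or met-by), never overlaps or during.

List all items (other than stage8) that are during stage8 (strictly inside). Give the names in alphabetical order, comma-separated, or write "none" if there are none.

stage4

Target stage8 = [t=267, t=505].
stage3 [t=305, t=525] → overlapped-by → no.
stage4 [t=434, t=474] → during → yes.
stage5 [t=278, t=579] → overlapped-by → no.
stage6 [t=24, t=112] → before → no.
stage7 [t=135, t=359] → overlaps → no.
stage9 [t=488, t=609] → overlapped-by → no.
Result: stage4.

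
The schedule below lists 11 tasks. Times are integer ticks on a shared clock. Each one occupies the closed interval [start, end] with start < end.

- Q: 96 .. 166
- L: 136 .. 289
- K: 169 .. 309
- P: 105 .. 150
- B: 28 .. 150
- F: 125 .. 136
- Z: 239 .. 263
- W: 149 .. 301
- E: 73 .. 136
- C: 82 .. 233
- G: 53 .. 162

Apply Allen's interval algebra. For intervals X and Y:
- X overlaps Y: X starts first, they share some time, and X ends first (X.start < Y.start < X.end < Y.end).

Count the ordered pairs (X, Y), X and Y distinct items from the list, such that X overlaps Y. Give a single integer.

Checking all 110 ordered pairs for relation 'overlaps'; matching pairs in alphabetical order:
(B, C): B overlaps C ✓
(B, G): B overlaps G ✓
(B, L): B overlaps L ✓
(B, Q): B overlaps Q ✓
(B, W): B overlaps W ✓
(C, K): C overlaps K ✓
(C, L): C overlaps L ✓
(C, W): C overlaps W ✓
(E, C): E overlaps C ✓
(E, P): E overlaps P ✓
(E, Q): E overlaps Q ✓
(G, C): G overlaps C ✓
(G, L): G overlaps L ✓
(G, Q): G overlaps Q ✓
(G, W): G overlaps W ✓
(L, K): L overlaps K ✓
(L, W): L overlaps W ✓
(P, L): P overlaps L ✓
(P, W): P overlaps W ✓
(Q, L): Q overlaps L ✓
(Q, W): Q overlaps W ✓
(W, K): W overlaps K ✓
Count: 22.

22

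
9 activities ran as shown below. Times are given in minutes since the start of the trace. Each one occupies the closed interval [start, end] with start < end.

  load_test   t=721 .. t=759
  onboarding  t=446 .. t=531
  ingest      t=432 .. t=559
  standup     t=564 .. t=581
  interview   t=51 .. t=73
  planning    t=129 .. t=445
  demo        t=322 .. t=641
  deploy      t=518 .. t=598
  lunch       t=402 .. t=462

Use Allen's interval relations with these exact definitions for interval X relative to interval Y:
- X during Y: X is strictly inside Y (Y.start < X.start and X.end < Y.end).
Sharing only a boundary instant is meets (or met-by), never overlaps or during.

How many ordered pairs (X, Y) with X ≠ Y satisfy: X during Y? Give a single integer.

7

Checking all 72 ordered pairs for relation 'during'; matching pairs in alphabetical order:
(deploy, demo): deploy during demo ✓
(ingest, demo): ingest during demo ✓
(lunch, demo): lunch during demo ✓
(onboarding, demo): onboarding during demo ✓
(onboarding, ingest): onboarding during ingest ✓
(standup, demo): standup during demo ✓
(standup, deploy): standup during deploy ✓
Count: 7.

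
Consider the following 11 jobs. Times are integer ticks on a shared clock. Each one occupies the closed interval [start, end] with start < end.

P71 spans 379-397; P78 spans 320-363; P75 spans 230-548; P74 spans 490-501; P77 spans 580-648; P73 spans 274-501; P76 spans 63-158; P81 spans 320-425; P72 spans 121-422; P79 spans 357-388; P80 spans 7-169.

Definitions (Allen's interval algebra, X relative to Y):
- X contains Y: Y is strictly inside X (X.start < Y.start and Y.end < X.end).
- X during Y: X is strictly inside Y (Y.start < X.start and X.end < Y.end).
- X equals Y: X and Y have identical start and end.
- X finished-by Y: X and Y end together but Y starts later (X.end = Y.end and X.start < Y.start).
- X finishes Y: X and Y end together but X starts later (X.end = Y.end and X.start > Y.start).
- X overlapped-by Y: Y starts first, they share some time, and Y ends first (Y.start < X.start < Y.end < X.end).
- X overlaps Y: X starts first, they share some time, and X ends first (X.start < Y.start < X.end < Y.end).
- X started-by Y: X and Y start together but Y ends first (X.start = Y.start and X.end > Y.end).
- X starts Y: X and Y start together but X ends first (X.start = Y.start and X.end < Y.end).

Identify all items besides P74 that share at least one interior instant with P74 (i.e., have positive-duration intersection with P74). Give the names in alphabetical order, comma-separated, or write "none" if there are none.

P73, P75

Target P74 = [490, 501].
P71 [379, 397] → before → no.
P72 [121, 422] → before → no.
P73 [274, 501] → finished-by → yes.
P75 [230, 548] → contains → yes.
P76 [63, 158] → before → no.
P77 [580, 648] → after → no.
P78 [320, 363] → before → no.
P79 [357, 388] → before → no.
P80 [7, 169] → before → no.
P81 [320, 425] → before → no.
Result: P73, P75.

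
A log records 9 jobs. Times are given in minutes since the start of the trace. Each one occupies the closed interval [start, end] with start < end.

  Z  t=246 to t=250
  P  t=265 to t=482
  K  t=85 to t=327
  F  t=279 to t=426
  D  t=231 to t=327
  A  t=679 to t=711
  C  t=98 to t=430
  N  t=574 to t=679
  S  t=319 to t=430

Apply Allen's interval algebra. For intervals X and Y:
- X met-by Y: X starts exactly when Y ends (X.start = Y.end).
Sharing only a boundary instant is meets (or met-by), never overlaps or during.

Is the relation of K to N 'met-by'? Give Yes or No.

K = [t=85, t=327], N = [t=574, t=679].
Actual relation of K to N: before.
Asked whether 'met-by' holds → No.

No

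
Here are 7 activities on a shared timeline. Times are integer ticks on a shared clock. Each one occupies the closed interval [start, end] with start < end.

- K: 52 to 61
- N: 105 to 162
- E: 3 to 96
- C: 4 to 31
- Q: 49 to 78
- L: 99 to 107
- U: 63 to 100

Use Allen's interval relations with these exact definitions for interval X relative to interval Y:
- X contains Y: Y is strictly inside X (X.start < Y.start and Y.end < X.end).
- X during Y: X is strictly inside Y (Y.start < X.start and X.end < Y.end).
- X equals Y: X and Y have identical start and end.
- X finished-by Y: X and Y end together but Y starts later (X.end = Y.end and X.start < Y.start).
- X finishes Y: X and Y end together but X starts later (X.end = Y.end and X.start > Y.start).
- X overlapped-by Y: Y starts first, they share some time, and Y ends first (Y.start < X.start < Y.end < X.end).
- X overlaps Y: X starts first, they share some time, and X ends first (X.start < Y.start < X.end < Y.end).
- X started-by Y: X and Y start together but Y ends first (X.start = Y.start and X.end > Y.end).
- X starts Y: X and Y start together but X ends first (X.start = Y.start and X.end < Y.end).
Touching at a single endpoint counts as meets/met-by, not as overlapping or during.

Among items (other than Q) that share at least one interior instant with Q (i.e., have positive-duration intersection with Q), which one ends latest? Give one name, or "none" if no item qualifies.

Target Q = [49, 78].
C [4, 31] → before → excluded.
E [3, 96] → contains → candidate.
K [52, 61] → during → candidate.
L [99, 107] → after → excluded.
N [105, 162] → after → excluded.
U [63, 100] → overlapped-by → candidate.
Among candidates, latest end is 100 → U.

U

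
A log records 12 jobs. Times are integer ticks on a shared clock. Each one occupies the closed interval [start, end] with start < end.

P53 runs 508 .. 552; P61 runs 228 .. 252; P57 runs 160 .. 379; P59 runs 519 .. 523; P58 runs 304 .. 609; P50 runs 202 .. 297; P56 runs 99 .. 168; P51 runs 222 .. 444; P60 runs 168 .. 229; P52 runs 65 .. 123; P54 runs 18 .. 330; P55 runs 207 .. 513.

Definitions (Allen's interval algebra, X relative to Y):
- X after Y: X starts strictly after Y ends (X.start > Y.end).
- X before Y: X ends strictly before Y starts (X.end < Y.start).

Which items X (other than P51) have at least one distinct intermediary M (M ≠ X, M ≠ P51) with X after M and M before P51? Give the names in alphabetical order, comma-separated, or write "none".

Target P51 = [222, 444].
Intermediaries M with M before P51: P52, P56.
Via P52 — items with X after P52: P50, P53, P55, P57, P58, P59, P60, P61.
Via P56 — items with X after P56: P50, P53, P55, P58, P59, P61.
Union: P50, P53, P55, P57, P58, P59, P60, P61.

P50, P53, P55, P57, P58, P59, P60, P61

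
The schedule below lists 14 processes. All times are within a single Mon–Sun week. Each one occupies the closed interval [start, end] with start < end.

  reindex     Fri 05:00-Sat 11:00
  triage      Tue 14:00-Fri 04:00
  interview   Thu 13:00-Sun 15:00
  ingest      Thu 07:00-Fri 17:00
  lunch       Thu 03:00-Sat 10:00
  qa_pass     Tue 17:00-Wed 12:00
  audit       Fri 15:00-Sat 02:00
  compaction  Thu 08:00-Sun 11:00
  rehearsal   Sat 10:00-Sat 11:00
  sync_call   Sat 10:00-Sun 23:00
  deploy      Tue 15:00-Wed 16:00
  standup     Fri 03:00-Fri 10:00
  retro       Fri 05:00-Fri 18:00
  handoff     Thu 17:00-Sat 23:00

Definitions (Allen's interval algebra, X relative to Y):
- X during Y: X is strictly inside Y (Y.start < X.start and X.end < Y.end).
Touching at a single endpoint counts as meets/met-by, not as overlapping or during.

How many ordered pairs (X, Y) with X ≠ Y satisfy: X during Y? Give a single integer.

26

Checking all 182 ordered pairs for relation 'during'; matching pairs in alphabetical order:
(audit, compaction): audit during compaction ✓
(audit, handoff): audit during handoff ✓
(audit, interview): audit during interview ✓
(audit, lunch): audit during lunch ✓
(audit, reindex): audit during reindex ✓
(deploy, triage): deploy during triage ✓
(handoff, compaction): handoff during compaction ✓
(handoff, interview): handoff during interview ✓
(ingest, lunch): ingest during lunch ✓
(qa_pass, deploy): qa_pass during deploy ✓
(qa_pass, triage): qa_pass during triage ✓
(rehearsal, compaction): rehearsal during compaction ✓
(rehearsal, handoff): rehearsal during handoff ✓
(rehearsal, interview): rehearsal during interview ✓
(reindex, compaction): reindex during compaction ✓
(reindex, handoff): reindex during handoff ✓
(reindex, interview): reindex during interview ✓
(retro, compaction): retro during compaction ✓
(retro, handoff): retro during handoff ✓
(retro, interview): retro during interview ✓
(retro, lunch): retro during lunch ✓
(standup, compaction): standup during compaction ✓
(standup, handoff): standup during handoff ✓
(standup, ingest): standup during ingest ✓
... plus 2 further pairs not listed.
Count: 26.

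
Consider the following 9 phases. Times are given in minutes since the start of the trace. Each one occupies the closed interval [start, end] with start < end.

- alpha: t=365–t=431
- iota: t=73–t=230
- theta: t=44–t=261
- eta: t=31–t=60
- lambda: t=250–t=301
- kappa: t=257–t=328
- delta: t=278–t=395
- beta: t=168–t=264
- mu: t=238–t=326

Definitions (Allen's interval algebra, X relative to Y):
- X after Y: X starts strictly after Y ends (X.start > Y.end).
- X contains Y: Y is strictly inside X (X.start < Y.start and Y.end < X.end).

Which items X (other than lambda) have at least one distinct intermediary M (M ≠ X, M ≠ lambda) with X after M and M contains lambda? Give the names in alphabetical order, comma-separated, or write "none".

Target lambda = [t=250, t=301].
Intermediaries M with M contains lambda: mu.
Via mu — items with X after mu: alpha.
Union: alpha.

alpha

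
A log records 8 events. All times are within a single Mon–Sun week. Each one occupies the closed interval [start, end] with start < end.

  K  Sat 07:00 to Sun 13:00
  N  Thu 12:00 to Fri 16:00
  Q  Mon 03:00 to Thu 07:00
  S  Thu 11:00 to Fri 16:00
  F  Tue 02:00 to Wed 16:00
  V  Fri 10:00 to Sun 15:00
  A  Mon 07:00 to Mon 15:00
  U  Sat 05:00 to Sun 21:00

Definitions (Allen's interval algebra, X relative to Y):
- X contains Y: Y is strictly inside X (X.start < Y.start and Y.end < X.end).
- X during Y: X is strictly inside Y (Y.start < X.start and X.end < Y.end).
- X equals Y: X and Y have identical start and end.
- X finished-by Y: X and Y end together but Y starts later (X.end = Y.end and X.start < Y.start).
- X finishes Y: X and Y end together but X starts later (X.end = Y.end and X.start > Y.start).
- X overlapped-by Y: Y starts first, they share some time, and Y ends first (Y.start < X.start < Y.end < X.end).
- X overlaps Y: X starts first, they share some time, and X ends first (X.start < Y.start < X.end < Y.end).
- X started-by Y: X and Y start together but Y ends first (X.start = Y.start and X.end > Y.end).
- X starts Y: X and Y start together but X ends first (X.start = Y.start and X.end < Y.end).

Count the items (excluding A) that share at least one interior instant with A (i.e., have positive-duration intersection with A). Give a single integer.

Target A = [Mon 07:00, Mon 15:00].
F [Tue 02:00, Wed 16:00] → after → no.
K [Sat 07:00, Sun 13:00] → after → no.
N [Thu 12:00, Fri 16:00] → after → no.
Q [Mon 03:00, Thu 07:00] → contains → counts.
S [Thu 11:00, Fri 16:00] → after → no.
U [Sat 05:00, Sun 21:00] → after → no.
V [Fri 10:00, Sun 15:00] → after → no.
Total: 1.

1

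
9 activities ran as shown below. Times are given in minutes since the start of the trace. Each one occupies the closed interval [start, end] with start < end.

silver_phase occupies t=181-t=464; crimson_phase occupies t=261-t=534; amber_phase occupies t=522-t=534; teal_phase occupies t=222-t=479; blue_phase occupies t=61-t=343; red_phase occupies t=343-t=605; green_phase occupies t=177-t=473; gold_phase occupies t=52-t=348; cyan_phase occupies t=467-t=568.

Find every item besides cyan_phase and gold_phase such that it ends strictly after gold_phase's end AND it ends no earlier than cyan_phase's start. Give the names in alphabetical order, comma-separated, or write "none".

amber_phase, crimson_phase, green_phase, red_phase, teal_phase

Conditions: its end is strictly after gold_phase's end (X.end > t=348) AND its end is no earlier than cyan_phase's start (X.end >= t=467).
amber_phase: end t=534 > t=348? ✓; end t=534 >= t=467? ✓ → yes.
blue_phase: end t=343 > t=348? ✗; end t=343 >= t=467? ✗ → no.
crimson_phase: end t=534 > t=348? ✓; end t=534 >= t=467? ✓ → yes.
green_phase: end t=473 > t=348? ✓; end t=473 >= t=467? ✓ → yes.
red_phase: end t=605 > t=348? ✓; end t=605 >= t=467? ✓ → yes.
silver_phase: end t=464 > t=348? ✓; end t=464 >= t=467? ✗ → no.
teal_phase: end t=479 > t=348? ✓; end t=479 >= t=467? ✓ → yes.
Result: amber_phase, crimson_phase, green_phase, red_phase, teal_phase.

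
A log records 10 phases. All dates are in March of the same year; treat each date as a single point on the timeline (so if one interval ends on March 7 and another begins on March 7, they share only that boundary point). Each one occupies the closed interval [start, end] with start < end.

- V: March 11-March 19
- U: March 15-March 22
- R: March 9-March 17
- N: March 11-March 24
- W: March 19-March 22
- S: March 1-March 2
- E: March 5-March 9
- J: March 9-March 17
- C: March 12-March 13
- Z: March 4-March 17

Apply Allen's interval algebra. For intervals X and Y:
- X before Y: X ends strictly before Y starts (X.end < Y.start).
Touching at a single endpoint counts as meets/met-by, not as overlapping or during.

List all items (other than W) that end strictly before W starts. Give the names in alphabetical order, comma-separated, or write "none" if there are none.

Target W = [March 19, March 22].
C [March 12, March 13] → before → yes.
E [March 5, March 9] → before → yes.
J [March 9, March 17] → before → yes.
N [March 11, March 24] → contains → no.
R [March 9, March 17] → before → yes.
S [March 1, March 2] → before → yes.
U [March 15, March 22] → finished-by → no.
V [March 11, March 19] → meets → no.
Z [March 4, March 17] → before → yes.
Result: C, E, J, R, S, Z.

C, E, J, R, S, Z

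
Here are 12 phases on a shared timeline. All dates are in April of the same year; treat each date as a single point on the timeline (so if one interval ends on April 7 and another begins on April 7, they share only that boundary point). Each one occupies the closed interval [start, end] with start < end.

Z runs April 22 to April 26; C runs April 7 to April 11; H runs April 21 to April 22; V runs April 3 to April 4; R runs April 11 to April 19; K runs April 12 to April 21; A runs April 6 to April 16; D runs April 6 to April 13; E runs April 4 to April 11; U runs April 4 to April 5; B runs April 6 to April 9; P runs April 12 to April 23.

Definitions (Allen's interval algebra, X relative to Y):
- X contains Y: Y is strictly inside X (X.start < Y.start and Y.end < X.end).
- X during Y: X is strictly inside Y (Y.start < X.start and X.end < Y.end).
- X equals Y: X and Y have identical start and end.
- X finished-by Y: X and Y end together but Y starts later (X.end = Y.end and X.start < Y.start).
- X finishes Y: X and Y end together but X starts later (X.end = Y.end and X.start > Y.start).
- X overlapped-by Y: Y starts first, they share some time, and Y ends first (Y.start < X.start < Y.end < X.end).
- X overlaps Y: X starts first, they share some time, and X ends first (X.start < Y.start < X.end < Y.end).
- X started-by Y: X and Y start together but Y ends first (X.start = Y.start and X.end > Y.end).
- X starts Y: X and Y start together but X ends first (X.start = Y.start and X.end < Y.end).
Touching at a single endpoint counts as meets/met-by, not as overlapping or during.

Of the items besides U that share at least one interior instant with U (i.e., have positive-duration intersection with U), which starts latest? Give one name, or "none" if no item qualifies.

E

Target U = [April 4, April 5].
A [April 6, April 16] → after → excluded.
B [April 6, April 9] → after → excluded.
C [April 7, April 11] → after → excluded.
D [April 6, April 13] → after → excluded.
E [April 4, April 11] → started-by → candidate.
H [April 21, April 22] → after → excluded.
K [April 12, April 21] → after → excluded.
P [April 12, April 23] → after → excluded.
R [April 11, April 19] → after → excluded.
V [April 3, April 4] → meets → excluded.
Z [April 22, April 26] → after → excluded.
Among candidates, latest start is April 4 → E.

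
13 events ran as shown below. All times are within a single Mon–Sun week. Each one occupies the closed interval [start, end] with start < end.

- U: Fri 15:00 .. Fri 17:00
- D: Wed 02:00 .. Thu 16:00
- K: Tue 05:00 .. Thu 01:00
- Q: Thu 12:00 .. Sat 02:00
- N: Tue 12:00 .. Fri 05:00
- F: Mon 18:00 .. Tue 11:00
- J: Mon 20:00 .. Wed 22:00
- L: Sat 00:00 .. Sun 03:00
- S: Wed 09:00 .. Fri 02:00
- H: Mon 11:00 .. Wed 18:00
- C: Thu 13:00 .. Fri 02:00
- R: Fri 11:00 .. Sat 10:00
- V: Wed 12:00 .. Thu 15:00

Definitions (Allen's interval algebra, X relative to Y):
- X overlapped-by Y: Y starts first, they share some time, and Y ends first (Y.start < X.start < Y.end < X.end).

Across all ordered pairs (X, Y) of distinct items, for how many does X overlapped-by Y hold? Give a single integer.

Checking all 156 ordered pairs for relation 'overlapped-by'; matching pairs in alphabetical order:
(C, D): C overlapped-by D ✓
(C, V): C overlapped-by V ✓
(D, H): D overlapped-by H ✓
(D, J): D overlapped-by J ✓
(D, K): D overlapped-by K ✓
(J, F): J overlapped-by F ✓
(J, H): J overlapped-by H ✓
(K, F): K overlapped-by F ✓
(K, H): K overlapped-by H ✓
(K, J): K overlapped-by J ✓
(L, Q): L overlapped-by Q ✓
(L, R): L overlapped-by R ✓
(N, H): N overlapped-by H ✓
(N, J): N overlapped-by J ✓
(N, K): N overlapped-by K ✓
(Q, D): Q overlapped-by D ✓
(Q, N): Q overlapped-by N ✓
(Q, S): Q overlapped-by S ✓
(Q, V): Q overlapped-by V ✓
(R, Q): R overlapped-by Q ✓
(S, D): S overlapped-by D ✓
(S, H): S overlapped-by H ✓
(S, J): S overlapped-by J ✓
(S, K): S overlapped-by K ✓
... plus 3 further pairs not listed.
Count: 27.

27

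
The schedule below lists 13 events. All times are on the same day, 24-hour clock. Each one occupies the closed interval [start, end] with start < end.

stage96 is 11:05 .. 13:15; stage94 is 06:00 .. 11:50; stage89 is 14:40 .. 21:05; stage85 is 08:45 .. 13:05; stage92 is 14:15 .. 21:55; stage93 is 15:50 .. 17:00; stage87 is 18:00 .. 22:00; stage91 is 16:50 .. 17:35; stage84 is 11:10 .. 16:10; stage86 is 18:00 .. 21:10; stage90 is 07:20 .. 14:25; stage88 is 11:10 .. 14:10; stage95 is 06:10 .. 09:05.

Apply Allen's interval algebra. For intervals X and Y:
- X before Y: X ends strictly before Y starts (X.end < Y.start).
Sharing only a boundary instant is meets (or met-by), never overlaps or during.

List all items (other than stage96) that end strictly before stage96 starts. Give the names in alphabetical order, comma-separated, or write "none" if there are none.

stage95

Target stage96 = [11:05, 13:15].
stage84 [11:10, 16:10] → overlapped-by → no.
stage85 [08:45, 13:05] → overlaps → no.
stage86 [18:00, 21:10] → after → no.
stage87 [18:00, 22:00] → after → no.
stage88 [11:10, 14:10] → overlapped-by → no.
stage89 [14:40, 21:05] → after → no.
stage90 [07:20, 14:25] → contains → no.
stage91 [16:50, 17:35] → after → no.
stage92 [14:15, 21:55] → after → no.
stage93 [15:50, 17:00] → after → no.
stage94 [06:00, 11:50] → overlaps → no.
stage95 [06:10, 09:05] → before → yes.
Result: stage95.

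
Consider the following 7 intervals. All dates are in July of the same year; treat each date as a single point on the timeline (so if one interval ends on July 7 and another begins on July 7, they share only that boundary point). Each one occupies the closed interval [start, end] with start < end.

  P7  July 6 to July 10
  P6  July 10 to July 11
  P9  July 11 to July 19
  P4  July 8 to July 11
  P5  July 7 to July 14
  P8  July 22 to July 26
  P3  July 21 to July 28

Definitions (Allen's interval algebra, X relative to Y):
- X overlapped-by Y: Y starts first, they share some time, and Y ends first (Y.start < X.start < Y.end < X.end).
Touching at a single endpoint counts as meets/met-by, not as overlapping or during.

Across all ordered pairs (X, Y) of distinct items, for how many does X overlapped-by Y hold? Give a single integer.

3

Checking all 42 ordered pairs for relation 'overlapped-by'; matching pairs in alphabetical order:
(P4, P7): P4 overlapped-by P7 ✓
(P5, P7): P5 overlapped-by P7 ✓
(P9, P5): P9 overlapped-by P5 ✓
Count: 3.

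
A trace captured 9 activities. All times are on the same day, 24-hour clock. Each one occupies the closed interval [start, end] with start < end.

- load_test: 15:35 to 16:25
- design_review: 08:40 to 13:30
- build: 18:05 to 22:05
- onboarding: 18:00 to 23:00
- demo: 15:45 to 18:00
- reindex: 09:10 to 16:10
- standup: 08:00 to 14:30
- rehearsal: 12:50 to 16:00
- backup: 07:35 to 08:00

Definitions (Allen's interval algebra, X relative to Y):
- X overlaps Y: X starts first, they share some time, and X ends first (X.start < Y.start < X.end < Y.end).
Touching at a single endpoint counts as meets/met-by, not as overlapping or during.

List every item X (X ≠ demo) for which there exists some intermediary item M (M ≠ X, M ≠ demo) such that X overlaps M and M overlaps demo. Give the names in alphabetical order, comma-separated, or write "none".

Target demo = [15:45, 18:00].
Intermediaries M with M overlaps demo: load_test, rehearsal, reindex.
Via load_test — items with X overlaps load_test: rehearsal, reindex.
Via rehearsal — items with X overlaps rehearsal: design_review, standup.
Via reindex — items with X overlaps reindex: design_review, standup.
Union: design_review, rehearsal, reindex, standup.

design_review, rehearsal, reindex, standup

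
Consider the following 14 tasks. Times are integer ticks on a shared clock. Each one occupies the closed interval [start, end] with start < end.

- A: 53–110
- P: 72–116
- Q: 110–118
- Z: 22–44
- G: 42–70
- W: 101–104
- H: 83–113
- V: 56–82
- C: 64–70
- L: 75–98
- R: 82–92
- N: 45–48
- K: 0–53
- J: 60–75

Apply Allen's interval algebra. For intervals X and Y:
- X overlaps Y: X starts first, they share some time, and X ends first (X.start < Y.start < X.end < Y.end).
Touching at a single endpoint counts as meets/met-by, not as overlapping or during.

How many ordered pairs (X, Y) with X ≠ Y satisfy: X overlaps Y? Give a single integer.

14

Checking all 182 ordered pairs for relation 'overlaps'; matching pairs in alphabetical order:
(A, H): A overlaps H ✓
(A, P): A overlaps P ✓
(G, A): G overlaps A ✓
(G, J): G overlaps J ✓
(G, V): G overlaps V ✓
(H, Q): H overlaps Q ✓
(J, P): J overlaps P ✓
(K, G): K overlaps G ✓
(L, H): L overlaps H ✓
(P, Q): P overlaps Q ✓
(R, H): R overlaps H ✓
(V, L): V overlaps L ✓
(V, P): V overlaps P ✓
(Z, G): Z overlaps G ✓
Count: 14.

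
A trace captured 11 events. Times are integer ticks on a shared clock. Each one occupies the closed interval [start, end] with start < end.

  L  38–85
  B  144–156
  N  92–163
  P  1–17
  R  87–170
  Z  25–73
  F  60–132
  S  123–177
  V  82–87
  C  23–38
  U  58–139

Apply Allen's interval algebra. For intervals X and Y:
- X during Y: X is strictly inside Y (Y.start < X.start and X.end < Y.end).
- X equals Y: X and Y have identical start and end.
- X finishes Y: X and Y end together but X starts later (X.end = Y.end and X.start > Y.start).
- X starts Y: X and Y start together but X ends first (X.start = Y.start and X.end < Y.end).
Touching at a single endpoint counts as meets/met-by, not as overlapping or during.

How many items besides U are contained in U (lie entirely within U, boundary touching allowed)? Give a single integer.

2

Target U = [58, 139].
B [144, 156] → after → no.
C [23, 38] → before → no.
F [60, 132] → during → counts.
L [38, 85] → overlaps → no.
N [92, 163] → overlapped-by → no.
P [1, 17] → before → no.
R [87, 170] → overlapped-by → no.
S [123, 177] → overlapped-by → no.
V [82, 87] → during → counts.
Z [25, 73] → overlaps → no.
Total: 2.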